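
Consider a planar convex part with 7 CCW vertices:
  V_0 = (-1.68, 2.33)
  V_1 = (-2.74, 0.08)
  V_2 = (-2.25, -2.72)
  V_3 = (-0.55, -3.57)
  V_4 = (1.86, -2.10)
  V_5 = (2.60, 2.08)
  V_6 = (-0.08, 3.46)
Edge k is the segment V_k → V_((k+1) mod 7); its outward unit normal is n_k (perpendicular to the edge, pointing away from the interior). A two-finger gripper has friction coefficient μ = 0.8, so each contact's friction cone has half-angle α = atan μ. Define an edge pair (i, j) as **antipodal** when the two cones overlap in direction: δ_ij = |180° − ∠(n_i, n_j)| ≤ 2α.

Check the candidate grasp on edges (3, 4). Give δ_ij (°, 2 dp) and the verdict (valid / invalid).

α = atan 0.8 = 38.66°;  2α = 77.32°
edge 3: e_3 = (+2.41, +1.47);  n_3 = (+0.5207, -0.8537)
edge 4: e_4 = (+0.74, +4.18);  n_4 = (+0.9847, -0.1743)
∠(n_3, n_4) = 48.58°
δ = |180° − 48.58°| = 131.42°
131.42° > 2α = 77.32°  →  invalid

δ = 131.42°, invalid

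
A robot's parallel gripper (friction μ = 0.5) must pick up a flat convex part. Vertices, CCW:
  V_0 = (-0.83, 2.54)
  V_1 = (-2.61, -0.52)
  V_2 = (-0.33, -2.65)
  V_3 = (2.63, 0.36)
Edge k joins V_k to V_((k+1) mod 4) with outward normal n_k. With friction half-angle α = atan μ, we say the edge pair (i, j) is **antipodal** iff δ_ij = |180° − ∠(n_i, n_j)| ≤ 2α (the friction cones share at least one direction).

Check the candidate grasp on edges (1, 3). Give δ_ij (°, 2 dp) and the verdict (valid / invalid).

α = atan 0.5 = 26.57°;  2α = 53.13°
edge 1: e_1 = (+2.28, -2.13);  n_1 = (-0.6827, -0.7307)
edge 3: e_3 = (-3.46, +2.18);  n_3 = (+0.5331, +0.8461)
∠(n_1, n_3) = 169.16°
δ = |180° − 169.16°| = 10.84°
10.84° ≤ 2α = 53.13°  →  valid

δ = 10.84°, valid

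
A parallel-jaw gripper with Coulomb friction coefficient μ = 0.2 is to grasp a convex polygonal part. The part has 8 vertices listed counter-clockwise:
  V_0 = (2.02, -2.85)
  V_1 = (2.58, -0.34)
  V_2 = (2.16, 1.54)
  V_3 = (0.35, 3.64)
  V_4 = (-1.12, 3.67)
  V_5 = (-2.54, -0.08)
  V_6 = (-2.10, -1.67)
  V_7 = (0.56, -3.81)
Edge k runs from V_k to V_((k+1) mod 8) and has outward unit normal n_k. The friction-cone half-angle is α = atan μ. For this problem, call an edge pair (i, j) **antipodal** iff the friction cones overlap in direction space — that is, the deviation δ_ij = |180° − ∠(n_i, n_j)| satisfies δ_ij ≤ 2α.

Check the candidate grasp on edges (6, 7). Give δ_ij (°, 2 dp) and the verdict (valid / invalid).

α = atan 0.2 = 11.31°;  2α = 22.62°
edge 6: e_6 = (+2.66, -2.14);  n_6 = (-0.6268, -0.7792)
edge 7: e_7 = (+1.46, +0.96);  n_7 = (+0.5494, -0.8356)
∠(n_6, n_7) = 72.14°
δ = |180° − 72.14°| = 107.86°
107.86° > 2α = 22.62°  →  invalid

δ = 107.86°, invalid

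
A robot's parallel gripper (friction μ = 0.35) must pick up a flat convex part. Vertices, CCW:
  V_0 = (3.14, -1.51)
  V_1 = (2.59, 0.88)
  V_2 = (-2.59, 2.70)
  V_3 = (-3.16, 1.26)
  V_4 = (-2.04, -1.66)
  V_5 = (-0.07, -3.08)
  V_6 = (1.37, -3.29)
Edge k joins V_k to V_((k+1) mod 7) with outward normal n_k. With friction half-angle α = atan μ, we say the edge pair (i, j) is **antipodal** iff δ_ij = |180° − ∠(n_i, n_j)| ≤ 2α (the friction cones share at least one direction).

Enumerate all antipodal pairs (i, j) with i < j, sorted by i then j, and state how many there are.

count = 5; pairs: (0,2), (0,3), (1,4), (1,5), (2,6)

α = atan 0.35 = 19.29°;  2α = 38.58°
n_0 = (+0.9745, +0.2243)
n_1 = (+0.3315, +0.9435)
n_2 = (-0.9298, +0.3680)
n_3 = (-0.9337, -0.3581)
n_4 = (-0.5847, -0.8112)
n_5 = (-0.1443, -0.9895)
n_6 = (+0.7091, -0.7051)
  (0,1): δ = 122.32°  ·
  (0,2): δ = 34.55°  ✓
  (0,3): δ = 8.03°  ✓
  (0,4): δ = 41.26°  ·
  (0,5): δ = 68.74°  ·
  (0,6): δ = 122.20°  ·
  (1,2): δ = 92.24°  ·
  (1,3): δ = 49.66°  ·
  (1,4): δ = 16.43°  ✓
  (1,5): δ = 11.06°  ✓
  (1,6): δ = 64.52°  ·
  (2,3): δ = 137.42°  ·
  (2,4): δ = 104.19°  ·
  (2,5): δ = 76.70°  ·
  (2,6): δ = 23.24°  ✓
  (3,4): δ = 146.77°  ·
  (3,5): δ = 119.28°  ·
  (3,6): δ = 65.82°  ·
  (4,5): δ = 152.51°  ·
  (4,6): δ = 99.05°  ·
  (5,6): δ = 126.54°  ·
antipodal pairs: 5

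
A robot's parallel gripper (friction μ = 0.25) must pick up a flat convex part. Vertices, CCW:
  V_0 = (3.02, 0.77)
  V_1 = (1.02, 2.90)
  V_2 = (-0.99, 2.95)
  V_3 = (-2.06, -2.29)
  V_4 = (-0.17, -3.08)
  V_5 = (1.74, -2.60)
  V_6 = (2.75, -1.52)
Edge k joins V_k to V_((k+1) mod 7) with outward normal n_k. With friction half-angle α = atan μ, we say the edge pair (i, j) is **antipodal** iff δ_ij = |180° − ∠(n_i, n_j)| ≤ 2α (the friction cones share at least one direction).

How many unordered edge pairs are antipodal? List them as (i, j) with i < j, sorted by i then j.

count = 4; pairs: (0,3), (1,3), (1,4), (2,6)

α = atan 0.25 = 14.04°;  2α = 28.07°
n_0 = (+0.7290, +0.6845)
n_1 = (+0.0249, +0.9997)
n_2 = (-0.9798, +0.2001)
n_3 = (-0.3857, -0.9226)
n_4 = (+0.2437, -0.9698)
n_5 = (+0.7304, -0.6830)
n_6 = (+0.9931, -0.1171)
  (0,1): δ = 134.62°  ·
  (0,2): δ = 54.74°  ·
  (0,3): δ = 24.12°  ✓
  (0,4): δ = 60.91°  ·
  (0,5): δ = 93.72°  ·
  (0,6): δ = 130.08°  ·
  (1,2): δ = 100.12°  ·
  (1,3): δ = 21.26°  ✓
  (1,4): δ = 15.53°  ✓
  (1,5): δ = 48.34°  ·
  (1,6): δ = 84.70°  ·
  (2,3): δ = 101.14°  ·
  (2,4): δ = 64.35°  ·
  (2,5): δ = 31.54°  ·
  (2,6): δ = 4.82°  ✓
  (3,4): δ = 143.21°  ·
  (3,5): δ = 110.40°  ·
  (3,6): δ = 74.04°  ·
  (4,5): δ = 147.19°  ·
  (4,6): δ = 110.83°  ·
  (5,6): δ = 143.64°  ·
antipodal pairs: 4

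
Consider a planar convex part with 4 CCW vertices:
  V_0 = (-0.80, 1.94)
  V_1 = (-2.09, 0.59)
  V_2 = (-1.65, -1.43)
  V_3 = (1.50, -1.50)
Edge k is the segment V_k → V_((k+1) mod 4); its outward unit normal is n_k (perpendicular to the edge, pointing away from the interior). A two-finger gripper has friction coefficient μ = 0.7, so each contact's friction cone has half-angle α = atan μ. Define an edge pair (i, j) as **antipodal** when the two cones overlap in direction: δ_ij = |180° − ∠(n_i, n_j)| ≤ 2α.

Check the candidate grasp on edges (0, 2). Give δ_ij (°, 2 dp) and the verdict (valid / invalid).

δ = 47.57°, valid

α = atan 0.7 = 34.99°;  2α = 69.98°
edge 0: e_0 = (-1.29, -1.35);  n_0 = (-0.7230, +0.6909)
edge 2: e_2 = (+3.15, -0.07);  n_2 = (-0.0222, -0.9998)
∠(n_0, n_2) = 132.43°
δ = |180° − 132.43°| = 47.57°
47.57° ≤ 2α = 69.98°  →  valid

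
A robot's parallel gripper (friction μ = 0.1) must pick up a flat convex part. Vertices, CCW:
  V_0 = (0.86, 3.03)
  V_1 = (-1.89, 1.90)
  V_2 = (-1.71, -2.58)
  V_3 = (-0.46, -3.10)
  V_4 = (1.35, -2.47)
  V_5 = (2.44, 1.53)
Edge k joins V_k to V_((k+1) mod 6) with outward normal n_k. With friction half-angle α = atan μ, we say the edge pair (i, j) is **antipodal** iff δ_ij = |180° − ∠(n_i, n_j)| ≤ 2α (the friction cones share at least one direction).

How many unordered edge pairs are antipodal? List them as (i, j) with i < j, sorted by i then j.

α = atan 0.1 = 5.71°;  2α = 11.42°
n_0 = (-0.3801, +0.9250)
n_1 = (-0.9992, -0.0401)
n_2 = (-0.3841, -0.9233)
n_3 = (+0.3287, -0.9444)
n_4 = (+0.9648, -0.2629)
n_5 = (+0.6885, +0.7252)
  (0,1): δ = 110.04°  ·
  (0,2): δ = 44.93°  ·
  (0,3): δ = 3.15°  ✓
  (0,4): δ = 52.42°  ·
  (0,5): δ = 114.15°  ·
  (1,2): δ = 114.89°  ·
  (1,3): δ = 73.11°  ·
  (1,4): δ = 17.54°  ·
  (1,5): δ = 44.19°  ·
  (2,3): δ = 138.22°  ·
  (2,4): δ = 82.66°  ·
  (2,5): δ = 20.92°  ·
  (3,4): δ = 124.43°  ·
  (3,5): δ = 62.70°  ·
  (4,5): δ = 118.27°  ·
antipodal pairs: 1

count = 1; pairs: (0,3)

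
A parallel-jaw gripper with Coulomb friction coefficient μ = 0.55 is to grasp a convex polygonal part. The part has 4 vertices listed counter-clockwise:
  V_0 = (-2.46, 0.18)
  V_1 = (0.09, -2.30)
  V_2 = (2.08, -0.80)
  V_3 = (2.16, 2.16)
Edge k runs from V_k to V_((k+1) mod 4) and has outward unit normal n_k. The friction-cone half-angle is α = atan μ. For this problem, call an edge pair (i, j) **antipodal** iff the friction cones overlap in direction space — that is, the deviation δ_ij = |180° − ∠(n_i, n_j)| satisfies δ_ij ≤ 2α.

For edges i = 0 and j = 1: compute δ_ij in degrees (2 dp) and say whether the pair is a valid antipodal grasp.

α = atan 0.55 = 28.81°;  2α = 57.62°
edge 0: e_0 = (+2.55, -2.48);  n_0 = (-0.6972, -0.7169)
edge 1: e_1 = (+1.99, +1.50);  n_1 = (+0.6019, -0.7986)
∠(n_0, n_1) = 81.21°
δ = |180° − 81.21°| = 98.79°
98.79° > 2α = 57.62°  →  invalid

δ = 98.79°, invalid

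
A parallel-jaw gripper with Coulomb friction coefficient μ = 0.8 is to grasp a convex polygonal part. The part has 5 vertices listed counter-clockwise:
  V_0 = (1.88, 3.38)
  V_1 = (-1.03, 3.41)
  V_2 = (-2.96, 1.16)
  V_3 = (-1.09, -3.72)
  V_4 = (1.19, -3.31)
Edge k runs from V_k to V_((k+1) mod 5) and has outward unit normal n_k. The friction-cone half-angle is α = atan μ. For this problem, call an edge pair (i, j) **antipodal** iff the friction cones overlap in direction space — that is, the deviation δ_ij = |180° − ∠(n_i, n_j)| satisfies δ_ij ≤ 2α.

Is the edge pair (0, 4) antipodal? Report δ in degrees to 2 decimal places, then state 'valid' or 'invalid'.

α = atan 0.8 = 38.66°;  2α = 77.32°
edge 0: e_0 = (-2.91, +0.03);  n_0 = (+0.0103, +0.9999)
edge 4: e_4 = (+0.69, +6.69);  n_4 = (+0.9947, -0.1026)
∠(n_0, n_4) = 95.30°
δ = |180° − 95.30°| = 84.70°
84.70° > 2α = 77.32°  →  invalid

δ = 84.70°, invalid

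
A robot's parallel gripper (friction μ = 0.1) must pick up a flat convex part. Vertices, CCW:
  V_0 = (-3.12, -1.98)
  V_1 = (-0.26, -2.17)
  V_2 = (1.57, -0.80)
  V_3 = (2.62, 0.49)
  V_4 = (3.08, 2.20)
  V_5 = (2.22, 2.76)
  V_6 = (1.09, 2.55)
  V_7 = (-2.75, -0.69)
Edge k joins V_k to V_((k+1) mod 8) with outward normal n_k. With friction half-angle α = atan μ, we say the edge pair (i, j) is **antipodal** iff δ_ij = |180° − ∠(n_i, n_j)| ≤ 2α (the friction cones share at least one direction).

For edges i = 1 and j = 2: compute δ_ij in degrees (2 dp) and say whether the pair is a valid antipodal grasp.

α = atan 0.1 = 5.71°;  2α = 11.42°
edge 1: e_1 = (+1.83, +1.37);  n_1 = (+0.5993, -0.8005)
edge 2: e_2 = (+1.05, +1.29);  n_2 = (+0.7756, -0.6313)
∠(n_1, n_2) = 14.04°
δ = |180° − 14.04°| = 165.96°
165.96° > 2α = 11.42°  →  invalid

δ = 165.96°, invalid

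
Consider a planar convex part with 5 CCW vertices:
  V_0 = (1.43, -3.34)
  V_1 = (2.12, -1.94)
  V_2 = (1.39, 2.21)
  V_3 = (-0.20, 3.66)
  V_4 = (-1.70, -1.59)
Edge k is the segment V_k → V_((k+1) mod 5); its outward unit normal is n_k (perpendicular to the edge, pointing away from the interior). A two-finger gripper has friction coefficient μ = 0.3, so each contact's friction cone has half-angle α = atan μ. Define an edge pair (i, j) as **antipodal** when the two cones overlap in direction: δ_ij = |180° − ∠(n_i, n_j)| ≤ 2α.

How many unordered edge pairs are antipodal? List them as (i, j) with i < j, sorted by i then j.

count = 3; pairs: (0,3), (1,3), (2,4)

α = atan 0.3 = 16.70°;  2α = 33.40°
n_0 = (+0.8970, -0.4421)
n_1 = (+0.9849, +0.1732)
n_2 = (+0.6738, +0.7389)
n_3 = (-0.9615, +0.2747)
n_4 = (-0.4880, -0.8728)
  (0,1): δ = 143.79°  ·
  (0,2): δ = 106.13°  ·
  (0,3): δ = 10.29°  ✓
  (0,4): δ = 87.03°  ·
  (1,2): δ = 142.34°  ·
  (1,3): δ = 25.92°  ✓
  (1,4): δ = 50.81°  ·
  (2,3): δ = 63.58°  ·
  (2,4): δ = 13.15°  ✓
  (3,4): δ = 103.26°  ·
antipodal pairs: 3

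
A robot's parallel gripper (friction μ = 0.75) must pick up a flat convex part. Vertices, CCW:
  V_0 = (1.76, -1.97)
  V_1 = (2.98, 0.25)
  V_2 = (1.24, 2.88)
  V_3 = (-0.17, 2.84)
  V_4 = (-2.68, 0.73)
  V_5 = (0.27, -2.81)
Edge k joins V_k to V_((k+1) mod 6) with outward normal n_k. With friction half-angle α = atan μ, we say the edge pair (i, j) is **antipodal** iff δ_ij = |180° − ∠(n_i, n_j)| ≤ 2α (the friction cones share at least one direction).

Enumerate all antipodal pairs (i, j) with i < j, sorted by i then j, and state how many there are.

count = 7; pairs: (0,2), (0,3), (0,4), (1,4), (2,4), (2,5), (3,5)

α = atan 0.75 = 36.87°;  2α = 73.74°
n_0 = (+0.8764, -0.4816)
n_1 = (+0.8340, +0.5518)
n_2 = (-0.0284, +0.9996)
n_3 = (-0.6435, +0.7655)
n_4 = (-0.7682, -0.6402)
n_5 = (+0.4911, -0.8711)
  (0,1): δ = 117.72°  ·
  (0,2): δ = 59.58°  ✓
  (0,3): δ = 21.16°  ✓
  (0,4): δ = 68.60°  ✓
  (0,5): δ = 148.20°  ·
  (1,2): δ = 121.86°  ·
  (1,3): δ = 83.44°  ·
  (1,4): δ = 6.32°  ✓
  (1,5): δ = 85.92°  ·
  (2,3): δ = 141.57°  ·
  (2,4): δ = 51.82°  ✓
  (2,5): δ = 27.79°  ✓
  (3,4): δ = 90.25°  ·
  (3,5): δ = 10.64°  ✓
  (4,5): δ = 100.39°  ·
antipodal pairs: 7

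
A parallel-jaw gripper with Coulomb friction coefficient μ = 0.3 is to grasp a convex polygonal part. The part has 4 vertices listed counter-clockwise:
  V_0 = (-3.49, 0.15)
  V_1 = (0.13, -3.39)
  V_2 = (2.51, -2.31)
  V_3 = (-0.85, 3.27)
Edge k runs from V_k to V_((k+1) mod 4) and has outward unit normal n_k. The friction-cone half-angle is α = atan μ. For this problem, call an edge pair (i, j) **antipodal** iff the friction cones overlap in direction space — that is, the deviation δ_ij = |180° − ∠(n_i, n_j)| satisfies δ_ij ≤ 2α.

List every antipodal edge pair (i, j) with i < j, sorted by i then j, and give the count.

α = atan 0.3 = 16.70°;  2α = 33.40°
n_0 = (-0.6992, -0.7150)
n_1 = (+0.4132, -0.9106)
n_2 = (+0.8567, +0.5158)
n_3 = (-0.7634, +0.6459)
  (0,1): δ = 111.23°  ·
  (0,2): δ = 14.59°  ✓
  (0,3): δ = 94.12°  ·
  (1,2): δ = 83.35°  ·
  (1,3): δ = 25.36°  ✓
  (2,3): δ = 71.29°  ·
antipodal pairs: 2

count = 2; pairs: (0,2), (1,3)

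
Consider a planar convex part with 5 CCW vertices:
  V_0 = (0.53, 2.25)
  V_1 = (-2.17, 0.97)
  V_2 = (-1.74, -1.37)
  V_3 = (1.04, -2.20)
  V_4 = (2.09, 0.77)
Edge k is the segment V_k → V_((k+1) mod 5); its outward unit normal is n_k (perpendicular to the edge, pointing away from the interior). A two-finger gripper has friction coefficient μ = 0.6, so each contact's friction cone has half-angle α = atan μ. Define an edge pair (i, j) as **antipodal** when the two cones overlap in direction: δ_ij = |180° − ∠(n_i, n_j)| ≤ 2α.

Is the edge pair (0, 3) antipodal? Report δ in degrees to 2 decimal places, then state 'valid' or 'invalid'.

α = atan 0.6 = 30.96°;  2α = 61.93°
edge 0: e_0 = (-2.70, -1.28);  n_0 = (-0.4284, +0.9036)
edge 3: e_3 = (+1.05, +2.97);  n_3 = (+0.9428, -0.3333)
∠(n_0, n_3) = 134.83°
δ = |180° − 134.83°| = 45.17°
45.17° ≤ 2α = 61.93°  →  valid

δ = 45.17°, valid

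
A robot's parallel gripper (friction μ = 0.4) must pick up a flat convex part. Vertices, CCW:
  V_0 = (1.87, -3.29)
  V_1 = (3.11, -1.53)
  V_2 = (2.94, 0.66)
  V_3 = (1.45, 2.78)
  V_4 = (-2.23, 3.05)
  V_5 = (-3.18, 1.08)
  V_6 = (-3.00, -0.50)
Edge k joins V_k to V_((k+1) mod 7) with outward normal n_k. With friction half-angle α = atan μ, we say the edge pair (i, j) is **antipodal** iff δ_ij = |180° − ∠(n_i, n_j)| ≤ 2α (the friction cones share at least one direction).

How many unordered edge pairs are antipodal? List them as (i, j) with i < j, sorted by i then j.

count = 7; pairs: (0,4), (0,5), (1,4), (1,5), (2,5), (2,6), (3,6)

α = atan 0.4 = 21.80°;  2α = 43.60°
n_0 = (+0.8175, -0.5760)
n_1 = (+0.9970, +0.0774)
n_2 = (+0.8181, +0.5750)
n_3 = (+0.0732, +0.9973)
n_4 = (-0.9007, +0.4344)
n_5 = (-0.9936, -0.1132)
n_6 = (-0.4971, -0.8677)
  (0,1): δ = 140.39°  ·
  (0,2): δ = 109.73°  ·
  (0,3): δ = 59.03°  ·
  (0,4): δ = 9.42°  ✓
  (0,5): δ = 41.67°  ✓
  (0,6): δ = 95.36°  ·
  (1,2): δ = 149.34°  ·
  (1,3): δ = 98.63°  ·
  (1,4): δ = 30.18°  ✓
  (1,5): δ = 2.06°  ✓
  (1,6): δ = 55.75°  ·
  (2,3): δ = 129.30°  ·
  (2,4): δ = 60.85°  ·
  (2,5): δ = 28.60°  ✓
  (2,6): δ = 25.09°  ✓
  (3,4): δ = 111.55°  ·
  (3,5): δ = 79.30°  ·
  (3,6): δ = 25.61°  ✓
  (4,5): δ = 147.76°  ·
  (4,6): δ = 94.06°  ·
  (5,6): δ = 126.31°  ·
antipodal pairs: 7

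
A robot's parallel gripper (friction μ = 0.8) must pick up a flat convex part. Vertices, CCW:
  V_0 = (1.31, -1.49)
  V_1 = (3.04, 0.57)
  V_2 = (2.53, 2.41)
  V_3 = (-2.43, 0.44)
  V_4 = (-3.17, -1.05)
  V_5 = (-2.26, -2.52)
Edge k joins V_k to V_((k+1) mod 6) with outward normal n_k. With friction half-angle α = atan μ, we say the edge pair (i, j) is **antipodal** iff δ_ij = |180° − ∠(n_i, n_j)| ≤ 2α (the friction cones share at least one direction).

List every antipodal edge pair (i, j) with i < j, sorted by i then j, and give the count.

α = atan 0.8 = 38.66°;  2α = 77.32°
n_0 = (+0.7658, -0.6431)
n_1 = (+0.9637, +0.2671)
n_2 = (-0.3691, +0.9294)
n_3 = (-0.8956, +0.4448)
n_4 = (-0.8503, -0.5264)
n_5 = (+0.2772, -0.9608)
  (0,1): δ = 124.48°  ·
  (0,2): δ = 28.31°  ✓
  (0,3): δ = 13.61°  ✓
  (0,4): δ = 71.78°  ✓
  (0,5): δ = 146.12°  ·
  (1,2): δ = 83.83°  ·
  (1,3): δ = 41.90°  ✓
  (1,4): δ = 16.27°  ✓
  (1,5): δ = 90.60°  ·
  (2,3): δ = 138.07°  ·
  (2,4): δ = 79.90°  ·
  (2,5): δ = 5.57°  ✓
  (3,4): δ = 121.83°  ·
  (3,5): δ = 47.50°  ✓
  (4,5): δ = 105.67°  ·
antipodal pairs: 7

count = 7; pairs: (0,2), (0,3), (0,4), (1,3), (1,4), (2,5), (3,5)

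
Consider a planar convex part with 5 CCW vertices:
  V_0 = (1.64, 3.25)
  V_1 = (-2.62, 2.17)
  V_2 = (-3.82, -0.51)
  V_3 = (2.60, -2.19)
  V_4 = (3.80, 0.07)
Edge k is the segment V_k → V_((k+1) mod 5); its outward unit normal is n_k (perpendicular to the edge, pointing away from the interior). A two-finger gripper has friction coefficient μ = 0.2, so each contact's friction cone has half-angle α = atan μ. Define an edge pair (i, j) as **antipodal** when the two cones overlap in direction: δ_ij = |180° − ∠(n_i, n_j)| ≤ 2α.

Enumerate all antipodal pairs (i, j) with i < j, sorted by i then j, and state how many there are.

α = atan 0.2 = 11.31°;  2α = 22.62°
n_0 = (-0.2457, +0.9693)
n_1 = (-0.9127, +0.4087)
n_2 = (-0.2532, -0.9674)
n_3 = (+0.8832, -0.4690)
n_4 = (+0.8272, +0.5619)
  (0,1): δ = 128.35°  ·
  (0,2): δ = 28.89°  ·
  (0,3): δ = 47.81°  ·
  (0,4): δ = 109.96°  ·
  (1,2): δ = 80.54°  ·
  (1,3): δ = 3.85°  ✓
  (1,4): δ = 58.31°  ·
  (2,3): δ = 103.30°  ·
  (2,4): δ = 41.15°  ·
  (3,4): δ = 117.85°  ·
antipodal pairs: 1

count = 1; pairs: (1,3)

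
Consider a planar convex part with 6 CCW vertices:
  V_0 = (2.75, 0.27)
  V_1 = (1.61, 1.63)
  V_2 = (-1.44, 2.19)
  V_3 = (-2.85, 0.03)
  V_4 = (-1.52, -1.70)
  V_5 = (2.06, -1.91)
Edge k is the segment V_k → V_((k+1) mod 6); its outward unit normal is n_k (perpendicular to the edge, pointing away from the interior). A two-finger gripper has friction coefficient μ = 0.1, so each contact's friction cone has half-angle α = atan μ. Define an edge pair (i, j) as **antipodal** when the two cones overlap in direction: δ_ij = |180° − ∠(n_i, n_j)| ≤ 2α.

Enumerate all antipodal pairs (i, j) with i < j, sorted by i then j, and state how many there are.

α = atan 0.1 = 5.71°;  2α = 11.42°
n_0 = (+0.7664, +0.6424)
n_1 = (+0.1806, +0.9836)
n_2 = (-0.8374, +0.5466)
n_3 = (-0.7928, -0.6095)
n_4 = (-0.0586, -0.9983)
n_5 = (+0.9534, -0.3018)
  (0,1): δ = 140.37°  ·
  (0,2): δ = 73.11°  ·
  (0,3): δ = 2.42°  ✓
  (0,4): δ = 46.67°  ·
  (0,5): δ = 122.47°  ·
  (1,2): δ = 112.73°  ·
  (1,3): δ = 42.04°  ·
  (1,4): δ = 7.05°  ✓
  (1,5): δ = 82.84°  ·
  (2,3): δ = 109.31°  ·
  (2,4): δ = 60.22°  ·
  (2,5): δ = 15.57°  ·
  (3,4): δ = 130.91°  ·
  (3,5): δ = 55.12°  ·
  (4,5): δ = 104.21°  ·
antipodal pairs: 2

count = 2; pairs: (0,3), (1,4)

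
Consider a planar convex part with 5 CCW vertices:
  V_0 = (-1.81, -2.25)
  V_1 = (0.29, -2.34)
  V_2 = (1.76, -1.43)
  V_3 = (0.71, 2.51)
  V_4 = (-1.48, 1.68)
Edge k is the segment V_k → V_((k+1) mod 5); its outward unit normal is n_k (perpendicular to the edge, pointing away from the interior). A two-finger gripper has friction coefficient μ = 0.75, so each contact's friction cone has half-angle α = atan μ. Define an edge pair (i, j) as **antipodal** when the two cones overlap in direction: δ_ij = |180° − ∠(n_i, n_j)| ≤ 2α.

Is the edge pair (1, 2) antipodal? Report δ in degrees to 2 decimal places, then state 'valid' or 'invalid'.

α = atan 0.75 = 36.87°;  2α = 73.74°
edge 1: e_1 = (+1.47, +0.91);  n_1 = (+0.5264, -0.8503)
edge 2: e_2 = (-1.05, +3.94);  n_2 = (+0.9663, +0.2575)
∠(n_1, n_2) = 73.16°
δ = |180° − 73.16°| = 106.84°
106.84° > 2α = 73.74°  →  invalid

δ = 106.84°, invalid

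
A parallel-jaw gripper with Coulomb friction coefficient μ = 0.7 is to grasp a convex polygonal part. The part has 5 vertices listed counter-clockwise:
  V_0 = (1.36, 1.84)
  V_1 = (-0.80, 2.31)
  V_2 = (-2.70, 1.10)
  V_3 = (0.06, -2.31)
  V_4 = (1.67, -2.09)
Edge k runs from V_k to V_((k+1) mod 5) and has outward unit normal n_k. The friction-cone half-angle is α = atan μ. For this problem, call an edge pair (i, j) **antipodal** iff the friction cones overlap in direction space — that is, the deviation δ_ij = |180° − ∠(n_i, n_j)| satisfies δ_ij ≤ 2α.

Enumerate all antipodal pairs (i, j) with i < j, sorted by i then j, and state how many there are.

α = atan 0.7 = 34.99°;  2α = 69.98°
n_0 = (+0.2126, +0.9771)
n_1 = (-0.5372, +0.8435)
n_2 = (-0.7773, -0.6291)
n_3 = (+0.1354, -0.9908)
n_4 = (+0.9969, +0.0786)
  (0,1): δ = 135.23°  ·
  (0,2): δ = 38.74°  ✓
  (0,3): δ = 20.06°  ✓
  (0,4): δ = 106.79°  ·
  (1,2): δ = 83.50°  ·
  (1,3): δ = 24.71°  ✓
  (1,4): δ = 62.02°  ✓
  (2,3): δ = 121.21°  ·
  (2,4): δ = 34.48°  ✓
  (3,4): δ = 93.27°  ·
antipodal pairs: 5

count = 5; pairs: (0,2), (0,3), (1,3), (1,4), (2,4)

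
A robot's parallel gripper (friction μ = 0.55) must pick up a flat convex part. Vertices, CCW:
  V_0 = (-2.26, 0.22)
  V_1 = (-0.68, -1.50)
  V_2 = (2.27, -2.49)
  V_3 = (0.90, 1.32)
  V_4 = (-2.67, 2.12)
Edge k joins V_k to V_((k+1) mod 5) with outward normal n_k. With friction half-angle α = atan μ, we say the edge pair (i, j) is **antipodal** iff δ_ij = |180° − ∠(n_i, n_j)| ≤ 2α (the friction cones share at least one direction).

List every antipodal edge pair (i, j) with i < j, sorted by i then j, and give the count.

count = 5; pairs: (0,2), (0,3), (1,2), (1,3), (2,4)

α = atan 0.55 = 28.81°;  2α = 57.62°
n_0 = (-0.7364, -0.6765)
n_1 = (-0.3182, -0.9480)
n_2 = (+0.9410, +0.3384)
n_3 = (+0.2187, +0.9758)
n_4 = (-0.9775, -0.2109)
  (0,1): δ = 151.12°  ·
  (0,2): δ = 22.79°  ✓
  (0,3): δ = 34.80°  ✓
  (0,4): δ = 149.61°  ·
  (1,2): δ = 51.67°  ✓
  (1,3): δ = 5.92°  ✓
  (1,4): δ = 120.73°  ·
  (2,3): δ = 122.41°  ·
  (2,4): δ = 7.60°  ✓
  (3,4): δ = 65.19°  ·
antipodal pairs: 5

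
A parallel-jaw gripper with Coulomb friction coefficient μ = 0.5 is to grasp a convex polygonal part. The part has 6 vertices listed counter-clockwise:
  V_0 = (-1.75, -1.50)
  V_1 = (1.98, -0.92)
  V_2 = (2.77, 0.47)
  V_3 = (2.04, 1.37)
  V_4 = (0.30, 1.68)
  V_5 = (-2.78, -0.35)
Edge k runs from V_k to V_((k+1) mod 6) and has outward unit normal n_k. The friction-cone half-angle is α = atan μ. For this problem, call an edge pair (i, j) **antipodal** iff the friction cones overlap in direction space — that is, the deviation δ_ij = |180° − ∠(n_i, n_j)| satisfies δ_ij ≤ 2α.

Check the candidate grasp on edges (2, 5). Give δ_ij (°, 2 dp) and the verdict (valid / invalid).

α = atan 0.5 = 26.57°;  2α = 53.13°
edge 2: e_2 = (-0.73, +0.90);  n_2 = (+0.7766, +0.6299)
edge 5: e_5 = (+1.03, -1.15);  n_5 = (-0.7449, -0.6672)
∠(n_2, n_5) = 177.20°
δ = |180° − 177.20°| = 2.80°
2.80° ≤ 2α = 53.13°  →  valid

δ = 2.80°, valid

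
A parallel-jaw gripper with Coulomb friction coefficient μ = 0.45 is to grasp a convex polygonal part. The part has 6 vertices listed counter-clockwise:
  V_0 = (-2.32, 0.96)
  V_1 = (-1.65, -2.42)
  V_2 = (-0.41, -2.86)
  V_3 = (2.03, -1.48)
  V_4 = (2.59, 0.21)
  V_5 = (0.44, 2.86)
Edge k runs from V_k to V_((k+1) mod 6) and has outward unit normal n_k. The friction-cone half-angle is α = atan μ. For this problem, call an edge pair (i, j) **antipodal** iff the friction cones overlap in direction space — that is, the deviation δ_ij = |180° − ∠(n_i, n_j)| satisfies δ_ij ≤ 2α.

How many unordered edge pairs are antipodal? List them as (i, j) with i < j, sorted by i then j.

count = 5; pairs: (0,3), (0,4), (1,4), (2,5), (3,5)

α = atan 0.45 = 24.23°;  2α = 48.46°
n_0 = (-0.9809, -0.1944)
n_1 = (-0.3344, -0.9424)
n_2 = (+0.4923, -0.8704)
n_3 = (+0.9492, -0.3145)
n_4 = (+0.7766, +0.6300)
n_5 = (-0.5670, +0.8237)
  (0,1): δ = 120.75°  ·
  (0,2): δ = 71.72°  ·
  (0,3): δ = 29.55°  ✓
  (0,4): δ = 27.84°  ✓
  (0,5): δ = 113.33°  ·
  (1,2): δ = 130.97°  ·
  (1,3): δ = 88.80°  ·
  (1,4): δ = 31.41°  ✓
  (1,5): δ = 54.08°  ·
  (2,3): δ = 137.82°  ·
  (2,4): δ = 80.44°  ·
  (2,5): δ = 5.05°  ✓
  (3,4): δ = 122.61°  ·
  (3,5): δ = 37.12°  ✓
  (4,5): δ = 94.51°  ·
antipodal pairs: 5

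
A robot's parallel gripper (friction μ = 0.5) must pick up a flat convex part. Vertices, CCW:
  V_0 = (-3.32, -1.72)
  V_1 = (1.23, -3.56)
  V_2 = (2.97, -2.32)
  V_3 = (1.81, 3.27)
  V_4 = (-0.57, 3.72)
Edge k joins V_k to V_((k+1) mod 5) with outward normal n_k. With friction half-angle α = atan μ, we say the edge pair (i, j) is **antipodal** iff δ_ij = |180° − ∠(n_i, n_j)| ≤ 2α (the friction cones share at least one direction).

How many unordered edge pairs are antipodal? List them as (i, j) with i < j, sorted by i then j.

count = 4; pairs: (0,3), (1,3), (1,4), (2,4)

α = atan 0.5 = 26.57°;  2α = 53.13°
n_0 = (-0.3749, -0.9271)
n_1 = (+0.5804, -0.8144)
n_2 = (+0.9791, +0.2032)
n_3 = (+0.1858, +0.9826)
n_4 = (-0.8924, +0.4511)
  (0,1): δ = 122.51°  ·
  (0,2): δ = 56.26°  ·
  (0,3): δ = 11.31°  ✓
  (0,4): δ = 85.20°  ·
  (1,2): δ = 113.75°  ·
  (1,3): δ = 46.18°  ✓
  (1,4): δ = 27.71°  ✓
  (2,3): δ = 112.43°  ·
  (2,4): δ = 38.54°  ✓
  (3,4): δ = 106.11°  ·
antipodal pairs: 4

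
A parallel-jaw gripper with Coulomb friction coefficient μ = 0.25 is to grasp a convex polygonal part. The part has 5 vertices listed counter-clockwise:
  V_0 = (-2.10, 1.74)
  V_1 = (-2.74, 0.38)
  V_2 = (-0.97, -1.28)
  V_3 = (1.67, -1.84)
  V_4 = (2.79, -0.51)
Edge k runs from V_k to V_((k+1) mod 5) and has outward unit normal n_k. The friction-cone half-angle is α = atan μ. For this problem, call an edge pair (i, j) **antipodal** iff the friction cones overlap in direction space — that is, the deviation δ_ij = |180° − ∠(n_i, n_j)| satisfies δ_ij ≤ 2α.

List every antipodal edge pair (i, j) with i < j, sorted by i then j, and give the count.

α = atan 0.25 = 14.04°;  2α = 28.07°
n_0 = (-0.9048, +0.4258)
n_1 = (-0.6841, -0.7294)
n_2 = (-0.2075, -0.9782)
n_3 = (+0.7649, -0.6441)
n_4 = (+0.4180, +0.9084)
  (0,1): δ = 107.96°  ·
  (0,2): δ = 76.78°  ·
  (0,3): δ = 14.90°  ✓
  (0,4): δ = 90.49°  ·
  (1,2): δ = 148.81°  ·
  (1,3): δ = 86.94°  ·
  (1,4): δ = 18.45°  ✓
  (2,3): δ = 118.12°  ·
  (2,4): δ = 12.73°  ✓
  (3,4): δ = 74.61°  ·
antipodal pairs: 3

count = 3; pairs: (0,3), (1,4), (2,4)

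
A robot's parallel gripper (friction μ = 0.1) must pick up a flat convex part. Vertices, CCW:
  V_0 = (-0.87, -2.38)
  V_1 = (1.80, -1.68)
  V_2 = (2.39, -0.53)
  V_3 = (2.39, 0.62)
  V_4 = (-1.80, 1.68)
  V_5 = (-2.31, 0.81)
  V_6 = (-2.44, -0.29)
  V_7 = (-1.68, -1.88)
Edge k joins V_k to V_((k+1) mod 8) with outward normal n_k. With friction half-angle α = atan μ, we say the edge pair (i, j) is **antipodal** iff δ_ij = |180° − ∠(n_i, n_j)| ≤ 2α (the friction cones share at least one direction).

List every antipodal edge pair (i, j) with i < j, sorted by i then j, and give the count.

count = 2; pairs: (1,4), (2,5)

α = atan 0.1 = 5.71°;  2α = 11.42°
n_0 = (+0.2536, -0.9673)
n_1 = (+0.8897, -0.4565)
n_2 = (+1.0000, -0.0000)
n_3 = (+0.2453, +0.9695)
n_4 = (-0.8627, +0.5057)
n_5 = (-0.9931, +0.1174)
n_6 = (-0.9022, -0.4313)
n_7 = (-0.5253, -0.8509)
  (0,1): δ = 131.85°  ·
  (0,2): δ = 104.69°  ·
  (0,3): δ = 28.89°  ·
  (0,4): δ = 44.93°  ·
  (0,5): δ = 68.57°  ·
  (0,6): δ = 100.86°  ·
  (0,7): δ = 133.62°  ·
  (1,2): δ = 152.84°  ·
  (1,3): δ = 77.04°  ·
  (1,4): δ = 3.22°  ✓
  (1,5): δ = 20.42°  ·
  (1,6): δ = 52.71°  ·
  (1,7): δ = 85.47°  ·
  (2,3): δ = 104.20°  ·
  (2,4): δ = 30.38°  ·
  (2,5): δ = 6.74°  ✓
  (2,6): δ = 25.55°  ·
  (2,7): δ = 58.31°  ·
  (3,4): δ = 106.18°  ·
  (3,5): δ = 82.54°  ·
  (3,6): δ = 50.26°  ·
  (3,7): δ = 17.49°  ·
  (4,5): δ = 156.36°  ·
  (4,6): δ = 124.07°  ·
  (4,7): δ = 91.31°  ·
  (5,6): δ = 147.71°  ·
  (5,7): δ = 114.95°  ·
  (6,7): δ = 147.23°  ·
antipodal pairs: 2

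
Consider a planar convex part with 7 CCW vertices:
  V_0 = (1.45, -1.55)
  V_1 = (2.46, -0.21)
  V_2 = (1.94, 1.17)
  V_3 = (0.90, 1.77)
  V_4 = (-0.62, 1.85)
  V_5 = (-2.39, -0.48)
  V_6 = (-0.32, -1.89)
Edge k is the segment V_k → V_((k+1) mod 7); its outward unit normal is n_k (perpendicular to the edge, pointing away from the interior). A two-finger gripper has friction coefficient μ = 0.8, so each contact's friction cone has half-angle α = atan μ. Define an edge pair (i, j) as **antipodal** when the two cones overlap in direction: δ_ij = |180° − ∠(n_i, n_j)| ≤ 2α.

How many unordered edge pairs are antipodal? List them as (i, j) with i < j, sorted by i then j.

α = atan 0.8 = 38.66°;  2α = 77.32°
n_0 = (+0.7986, -0.6019)
n_1 = (+0.9358, +0.3526)
n_2 = (+0.4997, +0.8662)
n_3 = (+0.0526, +0.9986)
n_4 = (-0.7963, +0.6049)
n_5 = (-0.5630, -0.8265)
n_6 = (+0.1886, -0.9820)
  (0,1): δ = 122.35°  ·
  (0,2): δ = 82.98°  ·
  (0,3): δ = 56.01°  ✓
  (0,4): δ = 0.22°  ✓
  (0,5): δ = 92.75°  ·
  (0,6): δ = 137.88°  ·
  (1,2): δ = 140.63°  ·
  (1,3): δ = 113.66°  ·
  (1,4): δ = 57.87°  ✓
  (1,5): δ = 35.09°  ✓
  (1,6): δ = 80.23°  ·
  (2,3): δ = 153.03°  ·
  (2,4): δ = 97.24°  ·
  (2,5): δ = 4.28°  ✓
  (2,6): δ = 40.86°  ✓
  (3,4): δ = 124.21°  ·
  (3,5): δ = 31.25°  ✓
  (3,6): δ = 13.89°  ✓
  (4,5): δ = 87.04°  ·
  (4,6): δ = 41.90°  ✓
  (5,6): δ = 134.87°  ·
antipodal pairs: 9

count = 9; pairs: (0,3), (0,4), (1,4), (1,5), (2,5), (2,6), (3,5), (3,6), (4,6)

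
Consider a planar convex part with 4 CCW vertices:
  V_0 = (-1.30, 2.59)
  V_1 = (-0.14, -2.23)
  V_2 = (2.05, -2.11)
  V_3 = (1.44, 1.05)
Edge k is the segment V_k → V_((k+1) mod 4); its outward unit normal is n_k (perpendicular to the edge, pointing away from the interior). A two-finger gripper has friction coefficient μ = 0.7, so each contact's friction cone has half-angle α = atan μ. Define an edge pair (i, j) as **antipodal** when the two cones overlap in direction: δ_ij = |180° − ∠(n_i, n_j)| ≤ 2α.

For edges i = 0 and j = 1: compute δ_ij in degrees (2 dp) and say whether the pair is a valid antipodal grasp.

α = atan 0.7 = 34.99°;  2α = 69.98°
edge 0: e_0 = (+1.16, -4.82);  n_0 = (-0.9722, -0.2340)
edge 1: e_1 = (+2.19, +0.12);  n_1 = (+0.0547, -0.9985)
∠(n_0, n_1) = 79.60°
δ = |180° − 79.60°| = 100.40°
100.40° > 2α = 69.98°  →  invalid

δ = 100.40°, invalid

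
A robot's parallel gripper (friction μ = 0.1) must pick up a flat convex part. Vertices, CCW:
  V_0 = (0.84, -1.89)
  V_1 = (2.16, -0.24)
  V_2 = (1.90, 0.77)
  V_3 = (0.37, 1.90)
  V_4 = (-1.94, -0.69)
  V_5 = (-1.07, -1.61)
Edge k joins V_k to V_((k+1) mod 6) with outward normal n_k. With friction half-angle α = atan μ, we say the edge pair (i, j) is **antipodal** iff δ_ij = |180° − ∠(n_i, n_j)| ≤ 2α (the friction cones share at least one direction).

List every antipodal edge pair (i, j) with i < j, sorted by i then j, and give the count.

count = 2; pairs: (0,3), (2,4)

α = atan 0.1 = 5.71°;  2α = 11.42°
n_0 = (+0.7809, -0.6247)
n_1 = (+0.9684, +0.2493)
n_2 = (+0.5941, +0.8044)
n_3 = (-0.7463, +0.6656)
n_4 = (-0.7266, -0.6871)
n_5 = (-0.1450, -0.9894)
  (0,1): δ = 126.90°  ·
  (0,2): δ = 87.79°  ·
  (0,3): δ = 3.07°  ✓
  (0,4): δ = 82.06°  ·
  (0,5): δ = 120.32°  ·
  (1,2): δ = 140.88°  ·
  (1,3): δ = 56.17°  ·
  (1,4): δ = 28.96°  ·
  (1,5): δ = 67.22°  ·
  (2,3): δ = 95.28°  ·
  (2,4): δ = 10.15°  ✓
  (2,5): δ = 28.11°  ·
  (3,4): δ = 94.87°  ·
  (3,5): δ = 56.61°  ·
  (4,5): δ = 141.74°  ·
antipodal pairs: 2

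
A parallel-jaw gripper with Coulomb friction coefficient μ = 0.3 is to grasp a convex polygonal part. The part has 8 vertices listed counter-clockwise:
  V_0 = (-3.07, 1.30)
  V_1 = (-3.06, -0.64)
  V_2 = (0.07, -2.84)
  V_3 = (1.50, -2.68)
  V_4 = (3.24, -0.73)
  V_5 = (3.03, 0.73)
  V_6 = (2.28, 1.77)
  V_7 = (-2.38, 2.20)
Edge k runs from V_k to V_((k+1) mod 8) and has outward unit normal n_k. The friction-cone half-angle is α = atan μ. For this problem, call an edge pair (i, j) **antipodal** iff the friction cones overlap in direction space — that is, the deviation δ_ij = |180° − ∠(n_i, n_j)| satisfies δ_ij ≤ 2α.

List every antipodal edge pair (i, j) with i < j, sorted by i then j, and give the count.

count = 5; pairs: (0,4), (1,5), (1,6), (2,6), (3,7)

α = atan 0.3 = 16.70°;  2α = 33.40°
n_0 = (-1.0000, -0.0052)
n_1 = (-0.5750, -0.8181)
n_2 = (+0.1112, -0.9938)
n_3 = (+0.7461, -0.6658)
n_4 = (+0.9898, +0.1424)
n_5 = (+0.8111, +0.5849)
n_6 = (+0.0919, +0.9958)
n_7 = (-0.7936, +0.6084)
  (0,1): δ = 125.40°  ·
  (0,2): δ = 83.91°  ·
  (0,3): δ = 42.04°  ·
  (0,4): δ = 7.89°  ✓
  (0,5): δ = 35.50°  ·
  (0,6): δ = 84.43°  ·
  (0,7): δ = 142.23°  ·
  (1,2): δ = 138.51°  ·
  (1,3): δ = 96.64°  ·
  (1,4): δ = 46.71°  ·
  (1,5): δ = 19.10°  ✓
  (1,6): δ = 29.83°  ✓
  (1,7): δ = 87.63°  ·
  (2,3): δ = 138.13°  ·
  (2,4): δ = 88.20°  ·
  (2,5): δ = 60.59°  ·
  (2,6): δ = 11.66°  ✓
  (2,7): δ = 46.14°  ·
  (3,4): δ = 130.07°  ·
  (3,5): δ = 102.46°  ·
  (3,6): δ = 53.53°  ·
  (3,7): δ = 4.27°  ✓
  (4,5): δ = 152.39°  ·
  (4,6): δ = 103.46°  ·
  (4,7): δ = 45.66°  ·
  (5,6): δ = 131.07°  ·
  (5,7): δ = 73.27°  ·
  (6,7): δ = 122.20°  ·
antipodal pairs: 5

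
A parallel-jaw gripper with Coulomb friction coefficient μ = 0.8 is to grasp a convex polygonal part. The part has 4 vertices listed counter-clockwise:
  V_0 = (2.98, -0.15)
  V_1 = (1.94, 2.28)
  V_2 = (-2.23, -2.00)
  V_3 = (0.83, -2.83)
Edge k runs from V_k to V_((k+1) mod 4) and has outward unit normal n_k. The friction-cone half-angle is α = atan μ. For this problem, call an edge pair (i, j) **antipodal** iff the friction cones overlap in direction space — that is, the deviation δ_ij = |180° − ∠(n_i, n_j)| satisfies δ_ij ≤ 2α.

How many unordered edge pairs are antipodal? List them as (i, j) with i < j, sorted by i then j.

α = atan 0.8 = 38.66°;  2α = 77.32°
n_0 = (+0.9193, +0.3935)
n_1 = (-0.7163, +0.6978)
n_2 = (-0.2618, -0.9651)
n_3 = (+0.7800, -0.6258)
  (0,1): δ = 67.42°  ✓
  (0,2): δ = 51.65°  ✓
  (0,3): δ = 118.09°  ·
  (1,2): δ = 60.92°  ✓
  (1,3): δ = 5.52°  ✓
  (2,3): δ = 113.56°  ·
antipodal pairs: 4

count = 4; pairs: (0,1), (0,2), (1,2), (1,3)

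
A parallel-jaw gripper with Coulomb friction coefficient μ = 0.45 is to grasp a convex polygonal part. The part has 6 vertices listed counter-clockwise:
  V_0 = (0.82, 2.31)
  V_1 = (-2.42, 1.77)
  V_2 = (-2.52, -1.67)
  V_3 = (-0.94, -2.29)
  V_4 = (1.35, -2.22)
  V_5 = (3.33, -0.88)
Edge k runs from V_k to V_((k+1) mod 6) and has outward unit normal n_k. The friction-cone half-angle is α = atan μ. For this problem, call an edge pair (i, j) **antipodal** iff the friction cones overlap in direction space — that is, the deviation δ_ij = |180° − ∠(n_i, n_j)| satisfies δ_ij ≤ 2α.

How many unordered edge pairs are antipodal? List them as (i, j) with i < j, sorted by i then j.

count = 5; pairs: (0,2), (0,3), (0,4), (1,5), (2,5)

α = atan 0.45 = 24.23°;  2α = 48.46°
n_0 = (-0.1644, +0.9864)
n_1 = (-0.9996, +0.0291)
n_2 = (-0.3653, -0.9309)
n_3 = (+0.0306, -0.9995)
n_4 = (+0.5605, -0.8282)
n_5 = (+0.7859, +0.6184)
  (0,1): δ = 101.13°  ·
  (0,2): δ = 30.89°  ✓
  (0,3): δ = 7.71°  ✓
  (0,4): δ = 24.63°  ✓
  (0,5): δ = 118.73°  ·
  (1,2): δ = 109.76°  ·
  (1,3): δ = 86.58°  ·
  (1,4): δ = 54.25°  ·
  (1,5): δ = 39.86°  ✓
  (2,3): δ = 156.82°  ·
  (2,4): δ = 124.49°  ·
  (2,5): δ = 30.38°  ✓
  (3,4): δ = 147.66°  ·
  (3,5): δ = 53.55°  ·
  (4,5): δ = 85.89°  ·
antipodal pairs: 5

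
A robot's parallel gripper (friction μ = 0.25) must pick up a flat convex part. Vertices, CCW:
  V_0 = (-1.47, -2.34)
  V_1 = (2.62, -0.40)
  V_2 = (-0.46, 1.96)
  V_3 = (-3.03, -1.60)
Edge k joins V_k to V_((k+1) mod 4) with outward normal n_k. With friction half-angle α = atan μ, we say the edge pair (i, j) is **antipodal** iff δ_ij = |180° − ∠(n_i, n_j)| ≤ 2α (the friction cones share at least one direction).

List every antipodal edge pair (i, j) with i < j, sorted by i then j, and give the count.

count = 1; pairs: (1,3)

α = atan 0.25 = 14.04°;  2α = 28.07°
n_0 = (+0.4286, -0.9035)
n_1 = (+0.6082, +0.7938)
n_2 = (-0.8108, +0.5853)
n_3 = (-0.4286, -0.9035)
  (0,1): δ = 62.84°  ·
  (0,2): δ = 28.80°  ·
  (0,3): δ = 129.25°  ·
  (1,2): δ = 88.37°  ·
  (1,3): δ = 12.08°  ✓
  (2,3): δ = 79.55°  ·
antipodal pairs: 1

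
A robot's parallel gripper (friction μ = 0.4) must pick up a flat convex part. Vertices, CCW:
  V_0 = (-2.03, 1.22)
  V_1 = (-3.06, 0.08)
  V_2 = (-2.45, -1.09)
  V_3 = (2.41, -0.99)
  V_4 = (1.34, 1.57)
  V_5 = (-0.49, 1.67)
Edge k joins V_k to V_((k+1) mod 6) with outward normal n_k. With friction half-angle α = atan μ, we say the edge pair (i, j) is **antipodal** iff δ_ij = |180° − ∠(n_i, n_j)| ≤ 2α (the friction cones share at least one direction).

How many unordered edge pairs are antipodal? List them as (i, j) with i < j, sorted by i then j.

count = 3; pairs: (1,3), (2,4), (2,5)

α = atan 0.4 = 21.80°;  2α = 43.60°
n_0 = (-0.7420, +0.6704)
n_1 = (-0.8867, -0.4623)
n_2 = (+0.0206, -0.9998)
n_3 = (+0.9226, +0.3856)
n_4 = (+0.0546, +0.9985)
n_5 = (-0.2805, +0.9599)
  (0,1): δ = 110.37°  ·
  (0,2): δ = 46.72°  ·
  (0,3): δ = 64.78°  ·
  (0,4): δ = 128.97°  ·
  (0,5): δ = 148.39°  ·
  (1,2): δ = 116.36°  ·
  (1,3): δ = 4.85°  ✓
  (1,4): δ = 59.34°  ·
  (1,5): δ = 78.75°  ·
  (2,3): δ = 68.50°  ·
  (2,4): δ = 4.31°  ✓
  (2,5): δ = 15.11°  ✓
  (3,4): δ = 115.81°  ·
  (3,5): δ = 96.39°  ·
  (4,5): δ = 160.58°  ·
antipodal pairs: 3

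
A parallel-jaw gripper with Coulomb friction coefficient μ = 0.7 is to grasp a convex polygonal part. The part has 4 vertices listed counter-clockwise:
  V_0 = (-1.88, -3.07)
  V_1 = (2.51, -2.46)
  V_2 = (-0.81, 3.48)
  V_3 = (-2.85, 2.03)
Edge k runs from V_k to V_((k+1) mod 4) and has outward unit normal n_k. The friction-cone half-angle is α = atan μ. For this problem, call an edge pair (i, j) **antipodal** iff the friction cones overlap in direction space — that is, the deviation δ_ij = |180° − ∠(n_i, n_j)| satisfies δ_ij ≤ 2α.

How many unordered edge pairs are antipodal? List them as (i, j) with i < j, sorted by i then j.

α = atan 0.7 = 34.99°;  2α = 69.98°
n_0 = (+0.1376, -0.9905)
n_1 = (+0.8729, +0.4879)
n_2 = (-0.5793, +0.8151)
n_3 = (-0.9824, -0.1868)
  (0,1): δ = 68.71°  ✓
  (0,2): δ = 27.49°  ✓
  (0,3): δ = 92.86°  ·
  (1,2): δ = 83.80°  ·
  (1,3): δ = 18.43°  ✓
  (2,3): δ = 114.64°  ·
antipodal pairs: 3

count = 3; pairs: (0,1), (0,2), (1,3)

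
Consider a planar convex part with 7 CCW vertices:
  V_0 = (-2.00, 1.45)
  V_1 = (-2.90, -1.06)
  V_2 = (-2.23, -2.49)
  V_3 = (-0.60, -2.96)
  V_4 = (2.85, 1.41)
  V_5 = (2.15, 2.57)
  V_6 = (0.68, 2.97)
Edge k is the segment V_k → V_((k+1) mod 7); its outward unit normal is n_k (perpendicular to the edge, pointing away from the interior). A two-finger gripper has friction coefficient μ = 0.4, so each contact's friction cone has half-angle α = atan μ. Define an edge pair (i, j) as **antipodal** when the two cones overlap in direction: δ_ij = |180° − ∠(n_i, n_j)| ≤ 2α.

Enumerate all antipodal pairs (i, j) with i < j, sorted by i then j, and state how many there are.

count = 5; pairs: (0,3), (1,4), (2,4), (2,5), (3,6)

α = atan 0.4 = 21.80°;  2α = 43.60°
n_0 = (-0.9413, +0.3375)
n_1 = (-0.9055, -0.4243)
n_2 = (-0.2771, -0.9609)
n_3 = (+0.7849, -0.6196)
n_4 = (+0.8562, +0.5167)
n_5 = (+0.2626, +0.9649)
n_6 = (-0.4933, +0.8698)
  (0,1): δ = 135.17°  ·
  (0,2): δ = 86.36°  ·
  (0,3): δ = 18.56°  ✓
  (0,4): δ = 50.83°  ·
  (0,5): δ = 94.50°  ·
  (0,6): δ = 139.29°  ·
  (1,2): δ = 131.19°  ·
  (1,3): δ = 63.39°  ·
  (1,4): δ = 6.00°  ✓
  (1,5): δ = 49.67°  ·
  (1,6): δ = 94.46°  ·
  (2,3): δ = 112.21°  ·
  (2,4): δ = 42.81°  ✓
  (2,5): δ = 0.86°  ✓
  (2,6): δ = 45.64°  ·
  (3,4): δ = 110.60°  ·
  (3,5): δ = 66.93°  ·
  (3,6): δ = 22.15°  ✓
  (4,5): δ = 136.33°  ·
  (4,6): δ = 91.55°  ·
  (5,6): δ = 135.22°  ·
antipodal pairs: 5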